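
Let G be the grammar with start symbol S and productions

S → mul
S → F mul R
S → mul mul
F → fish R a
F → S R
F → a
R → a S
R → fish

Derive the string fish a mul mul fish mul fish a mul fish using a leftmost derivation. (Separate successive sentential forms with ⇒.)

S ⇒ F mul R ⇒ fish R a mul R ⇒ fish a S a mul R ⇒ fish a F mul R a mul R ⇒ fish a S R mul R a mul R ⇒ fish a mul mul R mul R a mul R ⇒ fish a mul mul fish mul R a mul R ⇒ fish a mul mul fish mul fish a mul R ⇒ fish a mul mul fish mul fish a mul fish

S ⇒ F mul R   [S → F mul R]
F mul R ⇒ fish R a mul R   [F → fish R a]
fish R a mul R ⇒ fish a S a mul R   [R → a S]
fish a S a mul R ⇒ fish a F mul R a mul R   [S → F mul R]
fish a F mul R a mul R ⇒ fish a S R mul R a mul R   [F → S R]
fish a S R mul R a mul R ⇒ fish a mul mul R mul R a mul R   [S → mul mul]
fish a mul mul R mul R a mul R ⇒ fish a mul mul fish mul R a mul R   [R → fish]
fish a mul mul fish mul R a mul R ⇒ fish a mul mul fish mul fish a mul R   [R → fish]
fish a mul mul fish mul fish a mul R ⇒ fish a mul mul fish mul fish a mul fish   [R → fish]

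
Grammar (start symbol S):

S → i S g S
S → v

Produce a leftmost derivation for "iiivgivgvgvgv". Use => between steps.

S => iSgS   [S → i S g S]
iSgS => iiSgSgS   [S → i S g S]
iiSgSgS => iiiSgSgSgS   [S → i S g S]
iiiSgSgSgS => iiivgSgSgS   [S → v]
iiivgSgSgS => iiivgiSgSgSgS   [S → i S g S]
iiivgiSgSgSgS => iiivgivgSgSgS   [S → v]
iiivgivgSgSgS => iiivgivgvgSgS   [S → v]
iiivgivgvgSgS => iiivgivgvgvgS   [S → v]
iiivgivgvgvgS => iiivgivgvgvgv   [S → v]

S=>iSgS=>iiSgSgS=>iiiSgSgSgS=>iiivgSgSgS=>iiivgiSgSgSgS=>iiivgivgSgSgS=>iiivgivgvgSgS=>iiivgivgvgvgS=>iiivgivgvgvgv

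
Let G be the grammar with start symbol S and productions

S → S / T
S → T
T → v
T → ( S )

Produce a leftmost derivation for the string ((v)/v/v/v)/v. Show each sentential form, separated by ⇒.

S ⇒ S/T ⇒ T/T ⇒ (S)/T ⇒ (S/T)/T ⇒ (S/T/T)/T ⇒ (S/T/T/T)/T ⇒ (T/T/T/T)/T ⇒ ((S)/T/T/T)/T ⇒ ((T)/T/T/T)/T ⇒ ((v)/T/T/T)/T ⇒ ((v)/v/T/T)/T ⇒ ((v)/v/v/T)/T ⇒ ((v)/v/v/v)/T ⇒ ((v)/v/v/v)/v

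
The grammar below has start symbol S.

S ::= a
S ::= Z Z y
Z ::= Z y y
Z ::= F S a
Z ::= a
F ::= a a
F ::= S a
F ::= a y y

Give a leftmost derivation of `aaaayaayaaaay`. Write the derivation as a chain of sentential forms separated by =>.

S=>ZZy=>FSaZy=>SaSaZy=>ZZyaSaZy=>FSaZyaSaZy=>aaSaZyaSaZy=>aaZZyaZyaSaZy=>aaaZyaZyaSaZy=>aaaayaZyaSaZy=>aaaayaayaSaZy=>aaaayaayaaaZy=>aaaayaayaaaay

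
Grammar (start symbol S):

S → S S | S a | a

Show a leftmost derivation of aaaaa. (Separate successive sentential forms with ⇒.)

S ⇒ SS ⇒ SSS ⇒ SSSS ⇒ SSSSS ⇒ aSSSS ⇒ aaSSS ⇒ aaaSS ⇒ aaaaS ⇒ aaaaa

S ⇒ SS   [S → S S]
SS ⇒ SSS   [S → S S]
SSS ⇒ SSSS   [S → S S]
SSSS ⇒ SSSSS   [S → S S]
SSSSS ⇒ aSSSS   [S → a]
aSSSS ⇒ aaSSS   [S → a]
aaSSS ⇒ aaaSS   [S → a]
aaaSS ⇒ aaaaS   [S → a]
aaaaS ⇒ aaaaa   [S → a]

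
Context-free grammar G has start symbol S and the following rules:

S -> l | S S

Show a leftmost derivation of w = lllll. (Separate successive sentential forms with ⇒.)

S ⇒ SS ⇒ SSS ⇒ SSSS ⇒ SSSSS ⇒ lSSSS ⇒ llSSS ⇒ lllSS ⇒ llllS ⇒ lllll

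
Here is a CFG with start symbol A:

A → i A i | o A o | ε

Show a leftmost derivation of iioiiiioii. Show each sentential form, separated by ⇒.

A ⇒ iAi   [A → i A i]
iAi ⇒ iiAii   [A → i A i]
iiAii ⇒ iioAoii   [A → o A o]
iioAoii ⇒ iioiAioii   [A → i A i]
iioiAioii ⇒ iioiiAiioii   [A → i A i]
iioiiAiioii ⇒ iioiiiioii   [A → ε]

A ⇒ iAi ⇒ iiAii ⇒ iioAoii ⇒ iioiAioii ⇒ iioiiAiioii ⇒ iioiiiioii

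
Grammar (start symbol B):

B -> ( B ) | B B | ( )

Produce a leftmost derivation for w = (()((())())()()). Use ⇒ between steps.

B ⇒ (B) ⇒ (BB) ⇒ (BBB) ⇒ (()BB) ⇒ (()BBB) ⇒ (()(B)BB) ⇒ (()(BB)BB) ⇒ (()((B)B)BB) ⇒ (()((())B)BB) ⇒ (()((())())BB) ⇒ (()((())())()B) ⇒ (()((())())()())

B ⇒ (B)   [B -> ( B )]
(B) ⇒ (BB)   [B -> B B]
(BB) ⇒ (BBB)   [B -> B B]
(BBB) ⇒ (()BB)   [B -> ( )]
(()BB) ⇒ (()BBB)   [B -> B B]
(()BBB) ⇒ (()(B)BB)   [B -> ( B )]
(()(B)BB) ⇒ (()(BB)BB)   [B -> B B]
(()(BB)BB) ⇒ (()((B)B)BB)   [B -> ( B )]
(()((B)B)BB) ⇒ (()((())B)BB)   [B -> ( )]
(()((())B)BB) ⇒ (()((())())BB)   [B -> ( )]
(()((())())BB) ⇒ (()((())())()B)   [B -> ( )]
(()((())())()B) ⇒ (()((())())()())   [B -> ( )]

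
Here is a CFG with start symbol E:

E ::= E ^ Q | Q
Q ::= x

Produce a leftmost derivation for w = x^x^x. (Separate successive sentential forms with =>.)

E => E^Q => E^Q^Q => Q^Q^Q => x^Q^Q => x^x^Q => x^x^x

E => E^Q   [E ::= E ^ Q]
E^Q => E^Q^Q   [E ::= E ^ Q]
E^Q^Q => Q^Q^Q   [E ::= Q]
Q^Q^Q => x^Q^Q   [Q ::= x]
x^Q^Q => x^x^Q   [Q ::= x]
x^x^Q => x^x^x   [Q ::= x]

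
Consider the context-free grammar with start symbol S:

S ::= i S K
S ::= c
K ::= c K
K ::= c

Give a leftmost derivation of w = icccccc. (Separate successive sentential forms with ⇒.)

S⇒iSK⇒icK⇒iccK⇒icccK⇒iccccK⇒icccccK⇒icccccc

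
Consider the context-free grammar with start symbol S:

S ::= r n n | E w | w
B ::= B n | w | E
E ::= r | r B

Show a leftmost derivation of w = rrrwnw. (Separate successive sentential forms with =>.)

S => Ew   [S ::= E w]
Ew => rBw   [E ::= r B]
rBw => rEw   [B ::= E]
rEw => rrBw   [E ::= r B]
rrBw => rrEw   [B ::= E]
rrEw => rrrBw   [E ::= r B]
rrrBw => rrrBnw   [B ::= B n]
rrrBnw => rrrwnw   [B ::= w]

S => Ew => rBw => rEw => rrBw => rrEw => rrrBw => rrrBnw => rrrwnw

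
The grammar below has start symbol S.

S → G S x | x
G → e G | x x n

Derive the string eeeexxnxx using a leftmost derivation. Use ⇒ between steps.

S ⇒ GSx ⇒ eGSx ⇒ eeGSx ⇒ eeeGSx ⇒ eeeeGSx ⇒ eeeexxnSx ⇒ eeeexxnxx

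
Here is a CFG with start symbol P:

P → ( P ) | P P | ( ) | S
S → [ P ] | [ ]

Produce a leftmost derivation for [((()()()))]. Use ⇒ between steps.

P ⇒ S ⇒ [P] ⇒ [(P)] ⇒ [((P))] ⇒ [((PP))] ⇒ [((PPP))] ⇒ [((()PP))] ⇒ [((()()P))] ⇒ [((()()()))]

P ⇒ S   [P → S]
S ⇒ [P]   [S → [ P ]]
[P] ⇒ [(P)]   [P → ( P )]
[(P)] ⇒ [((P))]   [P → ( P )]
[((P))] ⇒ [((PP))]   [P → P P]
[((PP))] ⇒ [((PPP))]   [P → P P]
[((PPP))] ⇒ [((()PP))]   [P → ( )]
[((()PP))] ⇒ [((()()P))]   [P → ( )]
[((()()P))] ⇒ [((()()()))]   [P → ( )]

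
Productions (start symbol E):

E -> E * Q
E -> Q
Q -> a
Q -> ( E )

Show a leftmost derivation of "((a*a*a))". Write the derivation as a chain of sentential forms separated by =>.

E=>Q=>(E)=>(Q)=>((E))=>((E*Q))=>((E*Q*Q))=>((Q*Q*Q))=>((a*Q*Q))=>((a*a*Q))=>((a*a*a))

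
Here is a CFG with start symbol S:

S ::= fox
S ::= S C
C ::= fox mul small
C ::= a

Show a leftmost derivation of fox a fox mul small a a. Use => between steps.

S => S C => S C C => S C C C => S C C C C => fox C C C C => fox a C C C => fox a fox mul small C C => fox a fox mul small a C => fox a fox mul small a a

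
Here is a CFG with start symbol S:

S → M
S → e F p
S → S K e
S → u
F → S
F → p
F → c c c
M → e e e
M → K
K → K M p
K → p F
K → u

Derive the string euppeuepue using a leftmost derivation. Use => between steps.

S => SKe   [S → S K e]
SKe => eFpKe   [S → e F p]
eFpKe => eSpKe   [F → S]
eSpKe => eSKepKe   [S → S K e]
eSKepKe => eSKeKepKe   [S → S K e]
eSKeKepKe => euKeKepKe   [S → u]
euKeKepKe => eupFeKepKe   [K → p F]
eupFeKepKe => euppeKepKe   [F → p]
euppeKepKe => euppeuepKe   [K → u]
euppeuepKe => euppeuepue   [K → u]

S=>SKe=>eFpKe=>eSpKe=>eSKepKe=>eSKeKepKe=>euKeKepKe=>eupFeKepKe=>euppeKepKe=>euppeuepKe=>euppeuepue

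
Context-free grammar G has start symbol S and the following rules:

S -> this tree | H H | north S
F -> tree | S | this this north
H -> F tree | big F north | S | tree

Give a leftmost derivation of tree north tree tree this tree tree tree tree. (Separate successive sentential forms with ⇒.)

S ⇒ H H ⇒ S H ⇒ H H H ⇒ tree H H ⇒ tree F tree H ⇒ tree S tree H ⇒ tree north S tree H ⇒ tree north H H tree H ⇒ tree north F tree H tree H ⇒ tree north tree tree H tree H ⇒ tree north tree tree F tree tree H ⇒ tree north tree tree S tree tree H ⇒ tree north tree tree this tree tree tree H ⇒ tree north tree tree this tree tree tree tree

S ⇒ H H   [S -> H H]
H H ⇒ S H   [H -> S]
S H ⇒ H H H   [S -> H H]
H H H ⇒ tree H H   [H -> tree]
tree H H ⇒ tree F tree H   [H -> F tree]
tree F tree H ⇒ tree S tree H   [F -> S]
tree S tree H ⇒ tree north S tree H   [S -> north S]
tree north S tree H ⇒ tree north H H tree H   [S -> H H]
tree north H H tree H ⇒ tree north F tree H tree H   [H -> F tree]
tree north F tree H tree H ⇒ tree north tree tree H tree H   [F -> tree]
tree north tree tree H tree H ⇒ tree north tree tree F tree tree H   [H -> F tree]
tree north tree tree F tree tree H ⇒ tree north tree tree S tree tree H   [F -> S]
tree north tree tree S tree tree H ⇒ tree north tree tree this tree tree tree H   [S -> this tree]
tree north tree tree this tree tree tree H ⇒ tree north tree tree this tree tree tree tree   [H -> tree]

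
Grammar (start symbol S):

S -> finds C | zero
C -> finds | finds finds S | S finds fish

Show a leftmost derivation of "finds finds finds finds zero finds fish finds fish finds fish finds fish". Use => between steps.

S => finds C => finds S finds fish => finds finds C finds fish => finds finds S finds fish finds fish => finds finds finds C finds fish finds fish => finds finds finds S finds fish finds fish finds fish => finds finds finds finds C finds fish finds fish finds fish => finds finds finds finds S finds fish finds fish finds fish finds fish => finds finds finds finds zero finds fish finds fish finds fish finds fish

S => finds C   [S -> finds C]
finds C => finds S finds fish   [C -> S finds fish]
finds S finds fish => finds finds C finds fish   [S -> finds C]
finds finds C finds fish => finds finds S finds fish finds fish   [C -> S finds fish]
finds finds S finds fish finds fish => finds finds finds C finds fish finds fish   [S -> finds C]
finds finds finds C finds fish finds fish => finds finds finds S finds fish finds fish finds fish   [C -> S finds fish]
finds finds finds S finds fish finds fish finds fish => finds finds finds finds C finds fish finds fish finds fish   [S -> finds C]
finds finds finds finds C finds fish finds fish finds fish => finds finds finds finds S finds fish finds fish finds fish finds fish   [C -> S finds fish]
finds finds finds finds S finds fish finds fish finds fish finds fish => finds finds finds finds zero finds fish finds fish finds fish finds fish   [S -> zero]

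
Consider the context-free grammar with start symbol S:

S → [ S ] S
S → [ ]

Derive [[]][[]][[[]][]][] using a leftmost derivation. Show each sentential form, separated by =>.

S => [S]S   [S → [ S ] S]
[S]S => [[]]S   [S → [ ]]
[[]]S => [[]][S]S   [S → [ S ] S]
[[]][S]S => [[]][[]]S   [S → [ ]]
[[]][[]]S => [[]][[]][S]S   [S → [ S ] S]
[[]][[]][S]S => [[]][[]][[S]S]S   [S → [ S ] S]
[[]][[]][[S]S]S => [[]][[]][[[]]S]S   [S → [ ]]
[[]][[]][[[]]S]S => [[]][[]][[[]][]]S   [S → [ ]]
[[]][[]][[[]][]]S => [[]][[]][[[]][]][]   [S → [ ]]

S => [S]S => [[]]S => [[]][S]S => [[]][[]]S => [[]][[]][S]S => [[]][[]][[S]S]S => [[]][[]][[[]]S]S => [[]][[]][[[]][]]S => [[]][[]][[[]][]][]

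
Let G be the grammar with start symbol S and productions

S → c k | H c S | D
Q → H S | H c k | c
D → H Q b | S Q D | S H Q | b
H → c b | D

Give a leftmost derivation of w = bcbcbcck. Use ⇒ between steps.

S ⇒ HcS ⇒ DcS ⇒ HQbcS ⇒ DQbcS ⇒ HQbQbcS ⇒ DQbQbcS ⇒ bQbQbcS ⇒ bcbQbcS ⇒ bcbcbcS ⇒ bcbcbcck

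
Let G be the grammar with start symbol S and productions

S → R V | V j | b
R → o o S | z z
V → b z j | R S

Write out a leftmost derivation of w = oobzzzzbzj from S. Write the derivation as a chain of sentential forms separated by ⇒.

S ⇒ RV   [S → R V]
RV ⇒ ooSV   [R → o o S]
ooSV ⇒ oobV   [S → b]
oobV ⇒ oobRS   [V → R S]
oobRS ⇒ oobzzS   [R → z z]
oobzzS ⇒ oobzzRV   [S → R V]
oobzzRV ⇒ oobzzzzV   [R → z z]
oobzzzzV ⇒ oobzzzzbzj   [V → b z j]

S ⇒ RV ⇒ ooSV ⇒ oobV ⇒ oobRS ⇒ oobzzS ⇒ oobzzRV ⇒ oobzzzzV ⇒ oobzzzzbzj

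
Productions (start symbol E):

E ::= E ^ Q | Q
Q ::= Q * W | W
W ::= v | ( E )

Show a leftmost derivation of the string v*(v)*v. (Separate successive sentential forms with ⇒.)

E ⇒ Q   [E ::= Q]
Q ⇒ Q*W   [Q ::= Q * W]
Q*W ⇒ Q*W*W   [Q ::= Q * W]
Q*W*W ⇒ W*W*W   [Q ::= W]
W*W*W ⇒ v*W*W   [W ::= v]
v*W*W ⇒ v*(E)*W   [W ::= ( E )]
v*(E)*W ⇒ v*(Q)*W   [E ::= Q]
v*(Q)*W ⇒ v*(W)*W   [Q ::= W]
v*(W)*W ⇒ v*(v)*W   [W ::= v]
v*(v)*W ⇒ v*(v)*v   [W ::= v]

E⇒Q⇒Q*W⇒Q*W*W⇒W*W*W⇒v*W*W⇒v*(E)*W⇒v*(Q)*W⇒v*(W)*W⇒v*(v)*W⇒v*(v)*v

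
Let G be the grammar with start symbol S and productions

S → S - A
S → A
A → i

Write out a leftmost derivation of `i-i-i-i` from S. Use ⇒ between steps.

S⇒S-A⇒S-A-A⇒S-A-A-A⇒A-A-A-A⇒i-A-A-A⇒i-i-A-A⇒i-i-i-A⇒i-i-i-i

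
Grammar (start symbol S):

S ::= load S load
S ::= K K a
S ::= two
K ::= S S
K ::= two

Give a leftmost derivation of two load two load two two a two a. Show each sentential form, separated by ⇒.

S ⇒ K K a   [S ::= K K a]
K K a ⇒ two K a   [K ::= two]
two K a ⇒ two S S a   [K ::= S S]
two S S a ⇒ two K K a S a   [S ::= K K a]
two K K a S a ⇒ two S S K a S a   [K ::= S S]
two S S K a S a ⇒ two load S load S K a S a   [S ::= load S load]
two load S load S K a S a ⇒ two load two load S K a S a   [S ::= two]
two load two load S K a S a ⇒ two load two load two K a S a   [S ::= two]
two load two load two K a S a ⇒ two load two load two two a S a   [K ::= two]
two load two load two two a S a ⇒ two load two load two two a two a   [S ::= two]

S ⇒ K K a ⇒ two K a ⇒ two S S a ⇒ two K K a S a ⇒ two S S K a S a ⇒ two load S load S K a S a ⇒ two load two load S K a S a ⇒ two load two load two K a S a ⇒ two load two load two two a S a ⇒ two load two load two two a two a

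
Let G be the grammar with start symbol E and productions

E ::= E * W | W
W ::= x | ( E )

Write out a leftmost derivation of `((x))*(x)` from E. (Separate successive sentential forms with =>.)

E => E*W => W*W => (E)*W => (W)*W => ((E))*W => ((W))*W => ((x))*W => ((x))*(E) => ((x))*(W) => ((x))*(x)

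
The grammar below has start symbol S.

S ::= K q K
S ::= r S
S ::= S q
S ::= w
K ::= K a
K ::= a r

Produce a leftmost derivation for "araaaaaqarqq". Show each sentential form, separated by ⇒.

S ⇒ Sq ⇒ Sqq ⇒ KqKqq ⇒ KaqKqq ⇒ KaaqKqq ⇒ KaaaqKqq ⇒ KaaaaqKqq ⇒ KaaaaaqKqq ⇒ araaaaaqKqq ⇒ araaaaaqarqq

S ⇒ Sq   [S ::= S q]
Sq ⇒ Sqq   [S ::= S q]
Sqq ⇒ KqKqq   [S ::= K q K]
KqKqq ⇒ KaqKqq   [K ::= K a]
KaqKqq ⇒ KaaqKqq   [K ::= K a]
KaaqKqq ⇒ KaaaqKqq   [K ::= K a]
KaaaqKqq ⇒ KaaaaqKqq   [K ::= K a]
KaaaaqKqq ⇒ KaaaaaqKqq   [K ::= K a]
KaaaaaqKqq ⇒ araaaaaqKqq   [K ::= a r]
araaaaaqKqq ⇒ araaaaaqarqq   [K ::= a r]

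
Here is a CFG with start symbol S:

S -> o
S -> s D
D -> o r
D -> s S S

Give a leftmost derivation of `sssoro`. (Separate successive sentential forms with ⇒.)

S ⇒ sD ⇒ ssSS ⇒ sssDS ⇒ sssorS ⇒ sssoro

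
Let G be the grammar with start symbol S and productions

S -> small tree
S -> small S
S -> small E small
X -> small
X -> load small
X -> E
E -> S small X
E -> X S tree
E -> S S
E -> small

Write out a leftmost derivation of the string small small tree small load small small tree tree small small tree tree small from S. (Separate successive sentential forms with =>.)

S => small E small   [S -> small E small]
small E small => small X S tree small   [E -> X S tree]
small X S tree small => small E S tree small   [X -> E]
small E S tree small => small S S S tree small   [E -> S S]
small S S S tree small => small small tree S S tree small   [S -> small tree]
small small tree S S tree small => small small tree small E small S tree small   [S -> small E small]
small small tree small E small S tree small => small small tree small X S tree small S tree small   [E -> X S tree]
small small tree small X S tree small S tree small => small small tree small load small S tree small S tree small   [X -> load small]
small small tree small load small S tree small S tree small => small small tree small load small small tree tree small S tree small   [S -> small tree]
small small tree small load small small tree tree small S tree small => small small tree small load small small tree tree small small tree tree small   [S -> small tree]

S => small E small => small X S tree small => small E S tree small => small S S S tree small => small small tree S S tree small => small small tree small E small S tree small => small small tree small X S tree small S tree small => small small tree small load small S tree small S tree small => small small tree small load small small tree tree small S tree small => small small tree small load small small tree tree small small tree tree small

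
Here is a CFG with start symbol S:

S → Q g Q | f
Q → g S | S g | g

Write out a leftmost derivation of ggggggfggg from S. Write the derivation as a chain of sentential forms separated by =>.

S => QgQ => gSgQ => gQgQgQ => gSggQgQ => gQgQggQgQ => gggQggQgQ => ggggggQgQ => ggggggSggQ => ggggggfggQ => ggggggfggg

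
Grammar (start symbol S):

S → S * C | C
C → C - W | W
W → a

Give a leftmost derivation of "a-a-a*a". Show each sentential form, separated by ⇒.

S ⇒ S*C   [S → S * C]
S*C ⇒ C*C   [S → C]
C*C ⇒ C-W*C   [C → C - W]
C-W*C ⇒ C-W-W*C   [C → C - W]
C-W-W*C ⇒ W-W-W*C   [C → W]
W-W-W*C ⇒ a-W-W*C   [W → a]
a-W-W*C ⇒ a-a-W*C   [W → a]
a-a-W*C ⇒ a-a-a*C   [W → a]
a-a-a*C ⇒ a-a-a*W   [C → W]
a-a-a*W ⇒ a-a-a*a   [W → a]

S ⇒ S*C ⇒ C*C ⇒ C-W*C ⇒ C-W-W*C ⇒ W-W-W*C ⇒ a-W-W*C ⇒ a-a-W*C ⇒ a-a-a*C ⇒ a-a-a*W ⇒ a-a-a*a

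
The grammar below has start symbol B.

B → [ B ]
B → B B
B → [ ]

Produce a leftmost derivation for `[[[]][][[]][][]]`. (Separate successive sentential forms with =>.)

B => [B] => [BB] => [BBB] => [[B]BB] => [[[]]BB] => [[[]]BBB] => [[[]]BBBB] => [[[]][]BBB] => [[[]][][B]BB] => [[[]][][[]]BB] => [[[]][][[]][]B] => [[[]][][[]][][]]

B => [B]   [B → [ B ]]
[B] => [BB]   [B → B B]
[BB] => [BBB]   [B → B B]
[BBB] => [[B]BB]   [B → [ B ]]
[[B]BB] => [[[]]BB]   [B → [ ]]
[[[]]BB] => [[[]]BBB]   [B → B B]
[[[]]BBB] => [[[]]BBBB]   [B → B B]
[[[]]BBBB] => [[[]][]BBB]   [B → [ ]]
[[[]][]BBB] => [[[]][][B]BB]   [B → [ B ]]
[[[]][][B]BB] => [[[]][][[]]BB]   [B → [ ]]
[[[]][][[]]BB] => [[[]][][[]][]B]   [B → [ ]]
[[[]][][[]][]B] => [[[]][][[]][][]]   [B → [ ]]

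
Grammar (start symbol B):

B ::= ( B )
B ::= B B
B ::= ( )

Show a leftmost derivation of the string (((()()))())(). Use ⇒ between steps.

B ⇒ BB ⇒ (B)B ⇒ (BB)B ⇒ ((B)B)B ⇒ (((B))B)B ⇒ (((BB))B)B ⇒ (((()B))B)B ⇒ (((()()))B)B ⇒ (((()()))())B ⇒ (((()()))())()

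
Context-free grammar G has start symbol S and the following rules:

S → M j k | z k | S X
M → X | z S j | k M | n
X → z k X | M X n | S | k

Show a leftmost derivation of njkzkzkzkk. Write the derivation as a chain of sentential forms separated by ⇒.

S ⇒ SX ⇒ SXX ⇒ MjkXX ⇒ njkXX ⇒ njkzkXX ⇒ njkzkzkXX ⇒ njkzkzkSX ⇒ njkzkzkzkX ⇒ njkzkzkzkk

S ⇒ SX   [S → S X]
SX ⇒ SXX   [S → S X]
SXX ⇒ MjkXX   [S → M j k]
MjkXX ⇒ njkXX   [M → n]
njkXX ⇒ njkzkXX   [X → z k X]
njkzkXX ⇒ njkzkzkXX   [X → z k X]
njkzkzkXX ⇒ njkzkzkSX   [X → S]
njkzkzkSX ⇒ njkzkzkzkX   [S → z k]
njkzkzkzkX ⇒ njkzkzkzkk   [X → k]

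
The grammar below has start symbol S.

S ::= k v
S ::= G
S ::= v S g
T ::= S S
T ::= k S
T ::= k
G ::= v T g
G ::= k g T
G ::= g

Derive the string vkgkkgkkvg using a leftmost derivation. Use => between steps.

S => G => vTg => vSSg => vGSg => vkgTSg => vkgkSSg => vkgkGSg => vkgkkgTSg => vkgkkgkSg => vkgkkgkkvg

S => G   [S ::= G]
G => vTg   [G ::= v T g]
vTg => vSSg   [T ::= S S]
vSSg => vGSg   [S ::= G]
vGSg => vkgTSg   [G ::= k g T]
vkgTSg => vkgkSSg   [T ::= k S]
vkgkSSg => vkgkGSg   [S ::= G]
vkgkGSg => vkgkkgTSg   [G ::= k g T]
vkgkkgTSg => vkgkkgkSg   [T ::= k]
vkgkkgkSg => vkgkkgkkvg   [S ::= k v]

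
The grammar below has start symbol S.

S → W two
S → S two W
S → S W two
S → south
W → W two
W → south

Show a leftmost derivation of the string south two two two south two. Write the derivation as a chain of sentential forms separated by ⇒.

S ⇒ S W two ⇒ W two W two ⇒ W two two W two ⇒ W two two two W two ⇒ south two two two W two ⇒ south two two two south two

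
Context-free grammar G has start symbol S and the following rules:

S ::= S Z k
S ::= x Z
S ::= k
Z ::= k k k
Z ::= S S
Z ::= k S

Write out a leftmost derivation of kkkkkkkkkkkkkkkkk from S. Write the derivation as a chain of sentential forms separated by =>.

S => SZk   [S ::= S Z k]
SZk => SZkZk   [S ::= S Z k]
SZkZk => SZkZkZk   [S ::= S Z k]
SZkZkZk => SZkZkZkZk   [S ::= S Z k]
SZkZkZkZk => kZkZkZkZk   [S ::= k]
kZkZkZkZk => kkkkkZkZkZk   [Z ::= k k k]
kkkkkZkZkZk => kkkkkkkkkZkZk   [Z ::= k k k]
kkkkkkkkkZkZk => kkkkkkkkkkkkkZk   [Z ::= k k k]
kkkkkkkkkkkkkZk => kkkkkkkkkkkkkkkkk   [Z ::= k k k]

S=>SZk=>SZkZk=>SZkZkZk=>SZkZkZkZk=>kZkZkZkZk=>kkkkkZkZkZk=>kkkkkkkkkZkZk=>kkkkkkkkkkkkkZk=>kkkkkkkkkkkkkkkkk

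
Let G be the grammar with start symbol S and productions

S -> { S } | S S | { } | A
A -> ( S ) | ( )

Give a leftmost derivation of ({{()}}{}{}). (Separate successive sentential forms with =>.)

S=>A=>(S)=>(SS)=>(SSS)=>({S}SS)=>({{S}}SS)=>({{A}}SS)=>({{()}}SS)=>({{()}}{}S)=>({{()}}{}{})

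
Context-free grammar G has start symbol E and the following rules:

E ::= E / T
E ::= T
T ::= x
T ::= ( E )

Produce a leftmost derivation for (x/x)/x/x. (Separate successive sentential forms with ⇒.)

E ⇒ E/T   [E ::= E / T]
E/T ⇒ E/T/T   [E ::= E / T]
E/T/T ⇒ T/T/T   [E ::= T]
T/T/T ⇒ (E)/T/T   [T ::= ( E )]
(E)/T/T ⇒ (E/T)/T/T   [E ::= E / T]
(E/T)/T/T ⇒ (T/T)/T/T   [E ::= T]
(T/T)/T/T ⇒ (x/T)/T/T   [T ::= x]
(x/T)/T/T ⇒ (x/x)/T/T   [T ::= x]
(x/x)/T/T ⇒ (x/x)/x/T   [T ::= x]
(x/x)/x/T ⇒ (x/x)/x/x   [T ::= x]

E⇒E/T⇒E/T/T⇒T/T/T⇒(E)/T/T⇒(E/T)/T/T⇒(T/T)/T/T⇒(x/T)/T/T⇒(x/x)/T/T⇒(x/x)/x/T⇒(x/x)/x/x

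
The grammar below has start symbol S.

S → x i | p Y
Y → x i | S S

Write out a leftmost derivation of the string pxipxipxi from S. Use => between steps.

S => pY   [S → p Y]
pY => pSS   [Y → S S]
pSS => pxiS   [S → x i]
pxiS => pxipY   [S → p Y]
pxipY => pxipSS   [Y → S S]
pxipSS => pxipxiS   [S → x i]
pxipxiS => pxipxipY   [S → p Y]
pxipxipY => pxipxipxi   [Y → x i]

S => pY => pSS => pxiS => pxipY => pxipSS => pxipxiS => pxipxipY => pxipxipxi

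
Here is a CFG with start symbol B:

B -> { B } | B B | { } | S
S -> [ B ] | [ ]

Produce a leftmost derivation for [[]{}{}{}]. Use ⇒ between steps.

B ⇒ S ⇒ [B] ⇒ [BB] ⇒ [BBB] ⇒ [BBBB] ⇒ [SBBB] ⇒ [[]BBB] ⇒ [[]{}BB] ⇒ [[]{}{}B] ⇒ [[]{}{}{}]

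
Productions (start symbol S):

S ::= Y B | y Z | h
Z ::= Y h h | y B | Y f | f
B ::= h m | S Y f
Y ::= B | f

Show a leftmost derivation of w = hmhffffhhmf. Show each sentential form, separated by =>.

S => YB => BB => SYfB => YBYfB => BBYfB => hmBYfB => hmSYfYfB => hmhYfYfB => hmhffYfB => hmhffffB => hmhffffSYf => hmhffffhYf => hmhffffhBf => hmhffffhhmf

S => YB   [S ::= Y B]
YB => BB   [Y ::= B]
BB => SYfB   [B ::= S Y f]
SYfB => YBYfB   [S ::= Y B]
YBYfB => BBYfB   [Y ::= B]
BBYfB => hmBYfB   [B ::= h m]
hmBYfB => hmSYfYfB   [B ::= S Y f]
hmSYfYfB => hmhYfYfB   [S ::= h]
hmhYfYfB => hmhffYfB   [Y ::= f]
hmhffYfB => hmhffffB   [Y ::= f]
hmhffffB => hmhffffSYf   [B ::= S Y f]
hmhffffSYf => hmhffffhYf   [S ::= h]
hmhffffhYf => hmhffffhBf   [Y ::= B]
hmhffffhBf => hmhffffhhmf   [B ::= h m]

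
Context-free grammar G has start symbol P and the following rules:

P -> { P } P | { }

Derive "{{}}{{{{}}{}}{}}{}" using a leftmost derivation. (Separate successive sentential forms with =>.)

P => {P}P => {{}}P => {{}}{P}P => {{}}{{P}P}P => {{}}{{{P}P}P}P => {{}}{{{{}}P}P}P => {{}}{{{{}}{}}P}P => {{}}{{{{}}{}}{}}P => {{}}{{{{}}{}}{}}{}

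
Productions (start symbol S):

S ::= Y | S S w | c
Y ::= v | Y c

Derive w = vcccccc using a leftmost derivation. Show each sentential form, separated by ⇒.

S⇒Y⇒Yc⇒Ycc⇒Yccc⇒Ycccc⇒Yccccc⇒Ycccccc⇒vcccccc

S ⇒ Y   [S ::= Y]
Y ⇒ Yc   [Y ::= Y c]
Yc ⇒ Ycc   [Y ::= Y c]
Ycc ⇒ Yccc   [Y ::= Y c]
Yccc ⇒ Ycccc   [Y ::= Y c]
Ycccc ⇒ Yccccc   [Y ::= Y c]
Yccccc ⇒ Ycccccc   [Y ::= Y c]
Ycccccc ⇒ vcccccc   [Y ::= v]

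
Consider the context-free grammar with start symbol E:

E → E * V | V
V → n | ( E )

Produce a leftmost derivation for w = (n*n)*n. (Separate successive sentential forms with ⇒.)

E ⇒ E*V ⇒ V*V ⇒ (E)*V ⇒ (E*V)*V ⇒ (V*V)*V ⇒ (n*V)*V ⇒ (n*n)*V ⇒ (n*n)*n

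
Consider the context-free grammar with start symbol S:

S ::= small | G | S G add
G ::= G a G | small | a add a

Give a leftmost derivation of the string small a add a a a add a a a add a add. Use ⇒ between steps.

S ⇒ S G add ⇒ G G add ⇒ small G add ⇒ small G a G add ⇒ small a add a a G add ⇒ small a add a a G a G add ⇒ small a add a a a add a a G add ⇒ small a add a a a add a a a add a add

S ⇒ S G add   [S ::= S G add]
S G add ⇒ G G add   [S ::= G]
G G add ⇒ small G add   [G ::= small]
small G add ⇒ small G a G add   [G ::= G a G]
small G a G add ⇒ small a add a a G add   [G ::= a add a]
small a add a a G add ⇒ small a add a a G a G add   [G ::= G a G]
small a add a a G a G add ⇒ small a add a a a add a a G add   [G ::= a add a]
small a add a a a add a a G add ⇒ small a add a a a add a a a add a add   [G ::= a add a]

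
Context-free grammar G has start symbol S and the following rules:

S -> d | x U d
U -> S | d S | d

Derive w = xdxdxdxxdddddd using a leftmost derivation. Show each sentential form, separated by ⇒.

S⇒xUd⇒xdSd⇒xdxUdd⇒xdxdSdd⇒xdxdxUddd⇒xdxdxdSddd⇒xdxdxdxUdddd⇒xdxdxdxSdddd⇒xdxdxdxxUddddd⇒xdxdxdxxdddddd

S ⇒ xUd   [S -> x U d]
xUd ⇒ xdSd   [U -> d S]
xdSd ⇒ xdxUdd   [S -> x U d]
xdxUdd ⇒ xdxdSdd   [U -> d S]
xdxdSdd ⇒ xdxdxUddd   [S -> x U d]
xdxdxUddd ⇒ xdxdxdSddd   [U -> d S]
xdxdxdSddd ⇒ xdxdxdxUdddd   [S -> x U d]
xdxdxdxUdddd ⇒ xdxdxdxSdddd   [U -> S]
xdxdxdxSdddd ⇒ xdxdxdxxUddddd   [S -> x U d]
xdxdxdxxUddddd ⇒ xdxdxdxxdddddd   [U -> d]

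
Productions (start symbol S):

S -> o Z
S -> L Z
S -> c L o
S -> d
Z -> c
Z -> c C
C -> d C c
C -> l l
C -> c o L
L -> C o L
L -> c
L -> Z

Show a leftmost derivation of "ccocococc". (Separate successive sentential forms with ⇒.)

S ⇒ LZ ⇒ ZZ ⇒ cCZ ⇒ ccoLZ ⇒ ccoCoLZ ⇒ ccocoLoLZ ⇒ ccococoLZ ⇒ ccocococZ ⇒ ccocococc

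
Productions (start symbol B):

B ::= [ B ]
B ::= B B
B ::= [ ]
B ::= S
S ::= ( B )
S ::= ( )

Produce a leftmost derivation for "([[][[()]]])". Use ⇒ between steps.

B ⇒ S ⇒ (B) ⇒ ([B]) ⇒ ([BB]) ⇒ ([[]B]) ⇒ ([[][B]]) ⇒ ([[][[B]]]) ⇒ ([[][[S]]]) ⇒ ([[][[()]]])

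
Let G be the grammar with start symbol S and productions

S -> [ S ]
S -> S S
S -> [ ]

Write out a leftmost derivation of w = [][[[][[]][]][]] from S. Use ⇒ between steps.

S⇒SS⇒[]S⇒[][S]⇒[][SS]⇒[][[S]S]⇒[][[SS]S]⇒[][[SSS]S]⇒[][[[]SS]S]⇒[][[[][S]S]S]⇒[][[[][[]]S]S]⇒[][[[][[]][]]S]⇒[][[[][[]][]][]]

S ⇒ SS   [S -> S S]
SS ⇒ []S   [S -> [ ]]
[]S ⇒ [][S]   [S -> [ S ]]
[][S] ⇒ [][SS]   [S -> S S]
[][SS] ⇒ [][[S]S]   [S -> [ S ]]
[][[S]S] ⇒ [][[SS]S]   [S -> S S]
[][[SS]S] ⇒ [][[SSS]S]   [S -> S S]
[][[SSS]S] ⇒ [][[[]SS]S]   [S -> [ ]]
[][[[]SS]S] ⇒ [][[[][S]S]S]   [S -> [ S ]]
[][[[][S]S]S] ⇒ [][[[][[]]S]S]   [S -> [ ]]
[][[[][[]]S]S] ⇒ [][[[][[]][]]S]   [S -> [ ]]
[][[[][[]][]]S] ⇒ [][[[][[]][]][]]   [S -> [ ]]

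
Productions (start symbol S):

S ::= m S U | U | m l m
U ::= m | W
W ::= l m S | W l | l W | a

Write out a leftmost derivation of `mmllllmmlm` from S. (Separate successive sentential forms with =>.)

S => mSU => mUU => mmU => mmW => mmlW => mmllW => mmlllW => mmllllmS => mmllllmmlm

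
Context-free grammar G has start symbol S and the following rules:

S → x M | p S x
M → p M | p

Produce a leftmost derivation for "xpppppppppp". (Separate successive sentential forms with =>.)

S => xM => xpM => xppM => xpppM => xppppM => xpppppM => xppppppM => xpppppppM => xppppppppM => xpppppppppM => xpppppppppp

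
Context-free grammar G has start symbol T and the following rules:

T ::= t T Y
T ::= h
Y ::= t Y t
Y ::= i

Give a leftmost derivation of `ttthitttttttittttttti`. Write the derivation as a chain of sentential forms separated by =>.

T => tTY => ttTYY => tttTYYY => ttthYYY => ttthiYY => ttthitYtY => ttthittYttY => ttthitttYtttY => ttthittttYttttY => ttthitttttYtttttY => ttthittttttYttttttY => ttthitttttttYtttttttY => ttthitttttttitttttttY => ttthitttttttittttttti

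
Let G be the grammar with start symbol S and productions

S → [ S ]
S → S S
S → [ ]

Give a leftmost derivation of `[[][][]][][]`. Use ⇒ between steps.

S ⇒ SS ⇒ SSS ⇒ [S]SS ⇒ [SS]SS ⇒ [SSS]SS ⇒ [[]SS]SS ⇒ [[][]S]SS ⇒ [[][][]]SS ⇒ [[][][]][]S ⇒ [[][][]][][]

S ⇒ SS   [S → S S]
SS ⇒ SSS   [S → S S]
SSS ⇒ [S]SS   [S → [ S ]]
[S]SS ⇒ [SS]SS   [S → S S]
[SS]SS ⇒ [SSS]SS   [S → S S]
[SSS]SS ⇒ [[]SS]SS   [S → [ ]]
[[]SS]SS ⇒ [[][]S]SS   [S → [ ]]
[[][]S]SS ⇒ [[][][]]SS   [S → [ ]]
[[][][]]SS ⇒ [[][][]][]S   [S → [ ]]
[[][][]][]S ⇒ [[][][]][][]   [S → [ ]]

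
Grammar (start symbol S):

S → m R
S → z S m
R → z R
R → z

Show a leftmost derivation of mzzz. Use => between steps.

S => mR => mzR => mzzR => mzzz

S => mR   [S → m R]
mR => mzR   [R → z R]
mzR => mzzR   [R → z R]
mzzR => mzzz   [R → z]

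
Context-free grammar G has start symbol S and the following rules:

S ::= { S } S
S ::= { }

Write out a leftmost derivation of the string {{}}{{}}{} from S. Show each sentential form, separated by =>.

S => {S}S => {{}}S => {{}}{S}S => {{}}{{}}S => {{}}{{}}{}

S => {S}S   [S ::= { S } S]
{S}S => {{}}S   [S ::= { }]
{{}}S => {{}}{S}S   [S ::= { S } S]
{{}}{S}S => {{}}{{}}S   [S ::= { }]
{{}}{{}}S => {{}}{{}}{}   [S ::= { }]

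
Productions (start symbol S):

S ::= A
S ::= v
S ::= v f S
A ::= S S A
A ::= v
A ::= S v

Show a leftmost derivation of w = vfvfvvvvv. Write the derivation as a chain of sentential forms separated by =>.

S=>A=>SSA=>vfSSA=>vfASA=>vfSSASA=>vfvfSSASA=>vfvfASASA=>vfvfvSASA=>vfvfvvASA=>vfvfvvvSA=>vfvfvvvvA=>vfvfvvvvv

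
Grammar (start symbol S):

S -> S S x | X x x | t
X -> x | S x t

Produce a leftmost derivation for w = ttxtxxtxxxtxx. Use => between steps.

S => Xxx => Sxtxx => SSxxtxx => tSxxtxx => tSSxxxtxx => tXxxSxxxtxx => tSxtxxSxxxtxx => ttxtxxSxxxtxx => ttxtxxtxxxtxx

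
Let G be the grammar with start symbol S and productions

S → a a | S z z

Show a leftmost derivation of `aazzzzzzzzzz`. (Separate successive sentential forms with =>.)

S => Szz   [S → S z z]
Szz => Szzzz   [S → S z z]
Szzzz => Szzzzzz   [S → S z z]
Szzzzzz => Szzzzzzzz   [S → S z z]
Szzzzzzzz => Szzzzzzzzzz   [S → S z z]
Szzzzzzzzzz => aazzzzzzzzzz   [S → a a]

S => Szz => Szzzz => Szzzzzz => Szzzzzzzz => Szzzzzzzzzz => aazzzzzzzzzz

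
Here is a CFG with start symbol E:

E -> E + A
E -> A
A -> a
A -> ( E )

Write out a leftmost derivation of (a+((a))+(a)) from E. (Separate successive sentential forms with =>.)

E => A => (E) => (E+A) => (E+A+A) => (A+A+A) => (a+A+A) => (a+(E)+A) => (a+(A)+A) => (a+((E))+A) => (a+((A))+A) => (a+((a))+A) => (a+((a))+(E)) => (a+((a))+(A)) => (a+((a))+(a))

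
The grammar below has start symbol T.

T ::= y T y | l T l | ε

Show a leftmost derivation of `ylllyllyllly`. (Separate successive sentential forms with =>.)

T=>yTy=>ylTly=>yllTlly=>ylllTllly=>ylllyTyllly=>ylllylTlyllly=>ylllyllyllly

T => yTy   [T ::= y T y]
yTy => ylTly   [T ::= l T l]
ylTly => yllTlly   [T ::= l T l]
yllTlly => ylllTllly   [T ::= l T l]
ylllTllly => ylllyTyllly   [T ::= y T y]
ylllyTyllly => ylllylTlyllly   [T ::= l T l]
ylllylTlyllly => ylllyllyllly   [T ::= ε]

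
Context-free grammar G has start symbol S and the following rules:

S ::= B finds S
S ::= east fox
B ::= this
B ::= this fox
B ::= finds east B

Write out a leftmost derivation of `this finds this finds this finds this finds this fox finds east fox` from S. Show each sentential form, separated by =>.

S => B finds S => this finds S => this finds B finds S => this finds this finds S => this finds this finds B finds S => this finds this finds this finds S => this finds this finds this finds B finds S => this finds this finds this finds this finds S => this finds this finds this finds this finds B finds S => this finds this finds this finds this finds this fox finds S => this finds this finds this finds this finds this fox finds east fox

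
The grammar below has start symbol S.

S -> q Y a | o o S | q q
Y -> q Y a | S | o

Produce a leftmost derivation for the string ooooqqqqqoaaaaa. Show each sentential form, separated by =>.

S=>ooS=>ooooS=>ooooqYa=>ooooqqYaa=>ooooqqSaa=>ooooqqqYaaa=>ooooqqqqYaaaa=>ooooqqqqSaaaa=>ooooqqqqqYaaaaa=>ooooqqqqqoaaaaa

S => ooS   [S -> o o S]
ooS => ooooS   [S -> o o S]
ooooS => ooooqYa   [S -> q Y a]
ooooqYa => ooooqqYaa   [Y -> q Y a]
ooooqqYaa => ooooqqSaa   [Y -> S]
ooooqqSaa => ooooqqqYaaa   [S -> q Y a]
ooooqqqYaaa => ooooqqqqYaaaa   [Y -> q Y a]
ooooqqqqYaaaa => ooooqqqqSaaaa   [Y -> S]
ooooqqqqSaaaa => ooooqqqqqYaaaaa   [S -> q Y a]
ooooqqqqqYaaaaa => ooooqqqqqoaaaaa   [Y -> o]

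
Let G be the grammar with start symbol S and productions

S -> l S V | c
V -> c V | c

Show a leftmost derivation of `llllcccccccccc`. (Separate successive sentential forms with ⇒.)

S ⇒ lSV   [S -> l S V]
lSV ⇒ llSVV   [S -> l S V]
llSVV ⇒ lllSVVV   [S -> l S V]
lllSVVV ⇒ llllSVVVV   [S -> l S V]
llllSVVVV ⇒ llllcVVVV   [S -> c]
llllcVVVV ⇒ llllccVVVV   [V -> c V]
llllccVVVV ⇒ llllcccVVVV   [V -> c V]
llllcccVVVV ⇒ llllccccVVVV   [V -> c V]
llllccccVVVV ⇒ llllcccccVVVV   [V -> c V]
llllcccccVVVV ⇒ llllccccccVVVV   [V -> c V]
llllccccccVVVV ⇒ llllcccccccVVV   [V -> c]
llllcccccccVVV ⇒ llllccccccccVV   [V -> c]
llllccccccccVV ⇒ llllcccccccccV   [V -> c]
llllcccccccccV ⇒ llllcccccccccc   [V -> c]

S ⇒ lSV ⇒ llSVV ⇒ lllSVVV ⇒ llllSVVVV ⇒ llllcVVVV ⇒ llllccVVVV ⇒ llllcccVVVV ⇒ llllccccVVVV ⇒ llllcccccVVVV ⇒ llllccccccVVVV ⇒ llllcccccccVVV ⇒ llllccccccccVV ⇒ llllcccccccccV ⇒ llllcccccccccc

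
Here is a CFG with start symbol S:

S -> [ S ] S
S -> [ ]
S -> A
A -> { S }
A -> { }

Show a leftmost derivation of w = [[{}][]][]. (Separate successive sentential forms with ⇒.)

S ⇒ [S]S ⇒ [[S]S]S ⇒ [[A]S]S ⇒ [[{}]S]S ⇒ [[{}][]]S ⇒ [[{}][]][]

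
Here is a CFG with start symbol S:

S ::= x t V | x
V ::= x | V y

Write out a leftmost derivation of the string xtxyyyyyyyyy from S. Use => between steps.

S=>xtV=>xtVy=>xtVyy=>xtVyyy=>xtVyyyy=>xtVyyyyy=>xtVyyyyyy=>xtVyyyyyyy=>xtVyyyyyyyy=>xtVyyyyyyyyy=>xtxyyyyyyyyy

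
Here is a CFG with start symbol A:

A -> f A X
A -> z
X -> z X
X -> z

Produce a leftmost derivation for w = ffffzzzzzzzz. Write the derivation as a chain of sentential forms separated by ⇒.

A ⇒ fAX   [A -> f A X]
fAX ⇒ ffAXX   [A -> f A X]
ffAXX ⇒ fffAXXX   [A -> f A X]
fffAXXX ⇒ ffffAXXXX   [A -> f A X]
ffffAXXXX ⇒ ffffzXXXX   [A -> z]
ffffzXXXX ⇒ ffffzzXXXX   [X -> z X]
ffffzzXXXX ⇒ ffffzzzXXXX   [X -> z X]
ffffzzzXXXX ⇒ ffffzzzzXXX   [X -> z]
ffffzzzzXXX ⇒ ffffzzzzzXXX   [X -> z X]
ffffzzzzzXXX ⇒ ffffzzzzzzXX   [X -> z]
ffffzzzzzzXX ⇒ ffffzzzzzzzX   [X -> z]
ffffzzzzzzzX ⇒ ffffzzzzzzzz   [X -> z]

A ⇒ fAX ⇒ ffAXX ⇒ fffAXXX ⇒ ffffAXXXX ⇒ ffffzXXXX ⇒ ffffzzXXXX ⇒ ffffzzzXXXX ⇒ ffffzzzzXXX ⇒ ffffzzzzzXXX ⇒ ffffzzzzzzXX ⇒ ffffzzzzzzzX ⇒ ffffzzzzzzzz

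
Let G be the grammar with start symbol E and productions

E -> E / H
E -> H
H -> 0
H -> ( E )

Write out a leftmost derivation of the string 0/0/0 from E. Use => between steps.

E=>E/H=>E/H/H=>H/H/H=>0/H/H=>0/0/H=>0/0/0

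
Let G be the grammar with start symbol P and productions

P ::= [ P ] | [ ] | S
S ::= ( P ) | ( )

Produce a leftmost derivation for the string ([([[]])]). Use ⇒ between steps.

P ⇒ S   [P ::= S]
S ⇒ (P)   [S ::= ( P )]
(P) ⇒ ([P])   [P ::= [ P ]]
([P]) ⇒ ([S])   [P ::= S]
([S]) ⇒ ([(P)])   [S ::= ( P )]
([(P)]) ⇒ ([([P])])   [P ::= [ P ]]
([([P])]) ⇒ ([([[]])])   [P ::= [ ]]

P ⇒ S ⇒ (P) ⇒ ([P]) ⇒ ([S]) ⇒ ([(P)]) ⇒ ([([P])]) ⇒ ([([[]])])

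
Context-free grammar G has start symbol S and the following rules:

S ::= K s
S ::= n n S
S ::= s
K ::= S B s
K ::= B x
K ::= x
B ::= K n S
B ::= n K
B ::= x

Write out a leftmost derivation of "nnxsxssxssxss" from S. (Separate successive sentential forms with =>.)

S => Ks => SBss => nnSBss => nnKsBss => nnSBssBss => nnKsBssBss => nnSBssBssBss => nnKsBssBssBss => nnxsBssBssBss => nnxsxssBssBss => nnxsxssxssBss => nnxsxssxssxss

S => Ks   [S ::= K s]
Ks => SBss   [K ::= S B s]
SBss => nnSBss   [S ::= n n S]
nnSBss => nnKsBss   [S ::= K s]
nnKsBss => nnSBssBss   [K ::= S B s]
nnSBssBss => nnKsBssBss   [S ::= K s]
nnKsBssBss => nnSBssBssBss   [K ::= S B s]
nnSBssBssBss => nnKsBssBssBss   [S ::= K s]
nnKsBssBssBss => nnxsBssBssBss   [K ::= x]
nnxsBssBssBss => nnxsxssBssBss   [B ::= x]
nnxsxssBssBss => nnxsxssxssBss   [B ::= x]
nnxsxssxssBss => nnxsxssxssxss   [B ::= x]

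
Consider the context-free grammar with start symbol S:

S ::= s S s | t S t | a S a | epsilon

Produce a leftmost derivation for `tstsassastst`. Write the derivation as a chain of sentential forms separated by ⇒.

S ⇒ tSt ⇒ tsSst ⇒ tstStst ⇒ tstsSstst ⇒ tstsaSastst ⇒ tstsasSsastst ⇒ tstsassastst

S ⇒ tSt   [S ::= t S t]
tSt ⇒ tsSst   [S ::= s S s]
tsSst ⇒ tstStst   [S ::= t S t]
tstStst ⇒ tstsSstst   [S ::= s S s]
tstsSstst ⇒ tstsaSastst   [S ::= a S a]
tstsaSastst ⇒ tstsasSsastst   [S ::= s S s]
tstsasSsastst ⇒ tstsassastst   [S ::= epsilon]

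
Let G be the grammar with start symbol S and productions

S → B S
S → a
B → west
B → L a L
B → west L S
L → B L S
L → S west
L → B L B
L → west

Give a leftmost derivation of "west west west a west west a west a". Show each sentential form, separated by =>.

S => B S => west S => west B S => west L a L S => west B L B a L S => west west L S L B a L S => west west west S L B a L S => west west west a L B a L S => west west west a west B a L S => west west west a west west a L S => west west west a west west a west S => west west west a west west a west a

S => B S   [S → B S]
B S => west S   [B → west]
west S => west B S   [S → B S]
west B S => west L a L S   [B → L a L]
west L a L S => west B L B a L S   [L → B L B]
west B L B a L S => west west L S L B a L S   [B → west L S]
west west L S L B a L S => west west west S L B a L S   [L → west]
west west west S L B a L S => west west west a L B a L S   [S → a]
west west west a L B a L S => west west west a west B a L S   [L → west]
west west west a west B a L S => west west west a west west a L S   [B → west]
west west west a west west a L S => west west west a west west a west S   [L → west]
west west west a west west a west S => west west west a west west a west a   [S → a]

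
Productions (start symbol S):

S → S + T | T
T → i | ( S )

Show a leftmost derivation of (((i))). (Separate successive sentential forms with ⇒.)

S ⇒ T   [S → T]
T ⇒ (S)   [T → ( S )]
(S) ⇒ (T)   [S → T]
(T) ⇒ ((S))   [T → ( S )]
((S)) ⇒ ((T))   [S → T]
((T)) ⇒ (((S)))   [T → ( S )]
(((S))) ⇒ (((T)))   [S → T]
(((T))) ⇒ (((i)))   [T → i]

S ⇒ T ⇒ (S) ⇒ (T) ⇒ ((S)) ⇒ ((T)) ⇒ (((S))) ⇒ (((T))) ⇒ (((i)))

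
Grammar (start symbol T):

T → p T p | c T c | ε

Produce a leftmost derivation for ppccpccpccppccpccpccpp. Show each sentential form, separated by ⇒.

T ⇒ pTp   [T → p T p]
pTp ⇒ ppTpp   [T → p T p]
ppTpp ⇒ ppcTcpp   [T → c T c]
ppcTcpp ⇒ ppccTccpp   [T → c T c]
ppccTccpp ⇒ ppccpTpccpp   [T → p T p]
ppccpTpccpp ⇒ ppccpcTcpccpp   [T → c T c]
ppccpcTcpccpp ⇒ ppccpccTccpccpp   [T → c T c]
ppccpccTccpccpp ⇒ ppccpccpTpccpccpp   [T → p T p]
ppccpccpTpccpccpp ⇒ ppccpccpcTcpccpccpp   [T → c T c]
ppccpccpcTcpccpccpp ⇒ ppccpccpccTccpccpccpp   [T → c T c]
ppccpccpccTccpccpccpp ⇒ ppccpccpccpTpccpccpccpp   [T → p T p]
ppccpccpccpTpccpccpccpp ⇒ ppccpccpccppccpccpccpp   [T → ε]

T ⇒ pTp ⇒ ppTpp ⇒ ppcTcpp ⇒ ppccTccpp ⇒ ppccpTpccpp ⇒ ppccpcTcpccpp ⇒ ppccpccTccpccpp ⇒ ppccpccpTpccpccpp ⇒ ppccpccpcTcpccpccpp ⇒ ppccpccpccTccpccpccpp ⇒ ppccpccpccpTpccpccpccpp ⇒ ppccpccpccppccpccpccpp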